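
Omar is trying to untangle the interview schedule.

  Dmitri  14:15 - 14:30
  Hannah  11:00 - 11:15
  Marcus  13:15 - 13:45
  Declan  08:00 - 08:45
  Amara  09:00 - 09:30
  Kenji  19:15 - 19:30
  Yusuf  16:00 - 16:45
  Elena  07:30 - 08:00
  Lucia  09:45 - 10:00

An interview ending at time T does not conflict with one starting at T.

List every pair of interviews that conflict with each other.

no conflicts

Sorted by start: Elena, Declan, Amara, Lucia, Hannah, Marcus, Dmitri, Yusuf, Kenji.
Declan starts exactly when Elena ends (back-to-back, no overlap), so nothing later overlaps Elena either.
Amara starts after Declan ends, so nothing later overlaps Declan either.
Lucia starts after Amara ends, so nothing later overlaps Amara either.
Hannah starts after Lucia ends, so nothing later overlaps Lucia either.
Marcus starts after Hannah ends, so nothing later overlaps Hannah either.
Dmitri starts after Marcus ends, so nothing later overlaps Marcus either.
Yusuf starts after Dmitri ends, so nothing later overlaps Dmitri either.
Kenji starts after Yusuf ends.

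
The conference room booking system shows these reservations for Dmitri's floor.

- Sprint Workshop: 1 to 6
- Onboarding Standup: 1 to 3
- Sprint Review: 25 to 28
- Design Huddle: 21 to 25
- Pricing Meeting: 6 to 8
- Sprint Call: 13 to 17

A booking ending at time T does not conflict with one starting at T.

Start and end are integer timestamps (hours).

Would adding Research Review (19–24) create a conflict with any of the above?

Sprint Workshop: ends 6 at or before Research Review starts 19 → clear.
Onboarding Standup: ends 3 at or before Research Review starts 19 → clear.
Pricing Meeting: ends 8 at or before Research Review starts 19 → clear.
Sprint Call: ends 17 at or before Research Review starts 19 → clear.
Design Huddle: starts 21 before Research Review ends 24, and ends 25 after Research Review starts 19 → overlap.
Sprint Review: starts 25 at or after Research Review ends 24 → clear.
Research Review overlaps Design Huddle.

Yes — it overlaps Design Huddle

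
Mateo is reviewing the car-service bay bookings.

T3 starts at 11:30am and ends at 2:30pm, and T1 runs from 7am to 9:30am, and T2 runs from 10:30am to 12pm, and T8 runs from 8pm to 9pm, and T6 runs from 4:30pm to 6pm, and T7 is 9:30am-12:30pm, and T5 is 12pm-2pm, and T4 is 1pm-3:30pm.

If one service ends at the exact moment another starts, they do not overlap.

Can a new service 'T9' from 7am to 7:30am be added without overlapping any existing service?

No — it overlaps T1

T1: starts 7am before T9 ends 7:30am, and ends 9:30am after T9 starts 7am → overlap.
T7: starts 9:30am at or after T9 ends 7:30am → clear.
T2: starts 10:30am at or after T9 ends 7:30am → clear.
T3: starts 11:30am at or after T9 ends 7:30am → clear.
T5: starts 12pm at or after T9 ends 7:30am → clear.
T4: starts 1pm at or after T9 ends 7:30am → clear.
T6: starts 4:30pm at or after T9 ends 7:30am → clear.
T8: starts 8pm at or after T9 ends 7:30am → clear.
T9 overlaps T1.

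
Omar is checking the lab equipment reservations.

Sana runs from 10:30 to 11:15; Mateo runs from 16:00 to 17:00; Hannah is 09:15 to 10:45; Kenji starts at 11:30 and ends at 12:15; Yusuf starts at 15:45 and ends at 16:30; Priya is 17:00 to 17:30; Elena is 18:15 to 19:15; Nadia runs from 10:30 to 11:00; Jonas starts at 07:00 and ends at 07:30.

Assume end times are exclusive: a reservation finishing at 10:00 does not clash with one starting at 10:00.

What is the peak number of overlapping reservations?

3

Sort all start/end points and keep a running count:
07:00 start Jonas → 1
07:30 end Jonas → 0
09:15 start Hannah → 1
10:30 start Nadia → 2
10:30 start Sana → 3
10:45 end Hannah → 2
11:00 end Nadia → 1
11:15 end Sana → 0
11:30 start Kenji → 1
12:15 end Kenji → 0
15:45 start Yusuf → 1
16:00 start Mateo → 2
16:30 end Yusuf → 1
17:00 end Mateo → 0
17:00 start Priya → 1
17:30 end Priya → 0
18:15 start Elena → 1
19:15 end Elena → 0
Peak is 3, at 10:30 (Hannah, Nadia, Sana).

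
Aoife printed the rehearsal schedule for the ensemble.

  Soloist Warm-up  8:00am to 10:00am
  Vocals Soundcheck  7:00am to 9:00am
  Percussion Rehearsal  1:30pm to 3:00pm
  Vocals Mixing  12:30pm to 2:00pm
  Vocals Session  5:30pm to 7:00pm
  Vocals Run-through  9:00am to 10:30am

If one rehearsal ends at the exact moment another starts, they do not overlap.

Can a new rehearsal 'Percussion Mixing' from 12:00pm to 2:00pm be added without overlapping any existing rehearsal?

Vocals Soundcheck: ends 9:00am at or before Percussion Mixing starts 12:00pm → clear.
Soloist Warm-up: ends 10:00am at or before Percussion Mixing starts 12:00pm → clear.
Vocals Run-through: ends 10:30am at or before Percussion Mixing starts 12:00pm → clear.
Vocals Mixing: starts 12:30pm before Percussion Mixing ends 2:00pm, and ends 2:00pm after Percussion Mixing starts 12:00pm → overlap.
Percussion Rehearsal: starts 1:30pm before Percussion Mixing ends 2:00pm, and ends 3:00pm after Percussion Mixing starts 12:00pm → overlap.
Vocals Session: starts 5:30pm at or after Percussion Mixing ends 2:00pm → clear.
Percussion Mixing overlaps Percussion Rehearsal, Vocals Mixing.

No — it overlaps Percussion Rehearsal, Vocals Mixing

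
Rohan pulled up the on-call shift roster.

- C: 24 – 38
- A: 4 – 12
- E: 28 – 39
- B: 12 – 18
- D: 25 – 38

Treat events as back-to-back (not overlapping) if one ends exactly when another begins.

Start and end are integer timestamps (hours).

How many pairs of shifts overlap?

3

Sorted by start: A, B, C, D, E.
B starts exactly when A ends (back-to-back, no overlap), so A has no further overlaps.
C starts after B ends, so B has no further overlaps.
D starts before C ends → C and D overlap.
E starts before C ends → C and E overlap.
E starts before D ends → D and E overlap.
Overlapping pairs: C & D, C & E, D & E — 3 in total.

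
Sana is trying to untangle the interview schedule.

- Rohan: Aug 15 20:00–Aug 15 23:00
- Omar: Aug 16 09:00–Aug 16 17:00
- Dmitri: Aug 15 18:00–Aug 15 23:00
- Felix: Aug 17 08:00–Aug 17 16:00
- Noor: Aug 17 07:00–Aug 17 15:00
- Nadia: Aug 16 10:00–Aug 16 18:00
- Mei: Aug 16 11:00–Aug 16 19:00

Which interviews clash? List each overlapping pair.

Dmitri & Rohan, Felix & Noor, Mei & Nadia, Mei & Omar, Nadia & Omar

Sorted by start: Dmitri, Rohan, Omar, Nadia, Mei, Noor, Felix.
Rohan starts before Dmitri ends → Dmitri and Rohan overlap.
Omar starts after Dmitri ends; Dmitri is clear from here.
Omar starts after Rohan ends; Rohan is clear from here.
Nadia starts before Omar ends → Omar and Nadia overlap.
Mei starts before Omar ends → Omar and Mei overlap.
Noor starts after Omar ends; Omar is clear from here.
Mei starts before Nadia ends → Nadia and Mei overlap.
Noor starts after Nadia ends; Nadia is clear from here.
Noor starts after Mei ends; Mei is clear from here.
Felix starts before Noor ends → Noor and Felix overlap.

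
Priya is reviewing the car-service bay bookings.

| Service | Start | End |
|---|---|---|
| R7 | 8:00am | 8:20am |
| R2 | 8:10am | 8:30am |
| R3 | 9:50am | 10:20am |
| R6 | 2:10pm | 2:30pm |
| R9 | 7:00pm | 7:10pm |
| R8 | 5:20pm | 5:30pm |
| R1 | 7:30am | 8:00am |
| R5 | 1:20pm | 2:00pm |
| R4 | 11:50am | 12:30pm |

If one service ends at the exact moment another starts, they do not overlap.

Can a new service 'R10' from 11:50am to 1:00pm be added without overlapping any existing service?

R1: ends 8:00am at or before R10 starts 11:50am → clear.
R7: ends 8:20am at or before R10 starts 11:50am → clear.
R2: ends 8:30am at or before R10 starts 11:50am → clear.
R3: ends 10:20am at or before R10 starts 11:50am → clear.
R4: starts 11:50am before R10 ends 1:00pm, and ends 12:30pm after R10 starts 11:50am → overlap.
R5: starts 1:20pm at or after R10 ends 1:00pm → clear.
R6: starts 2:10pm at or after R10 ends 1:00pm → clear.
R8: starts 5:20pm at or after R10 ends 1:00pm → clear.
R9: starts 7:00pm at or after R10 ends 1:00pm → clear.
R10 overlaps R4.

No — it overlaps R4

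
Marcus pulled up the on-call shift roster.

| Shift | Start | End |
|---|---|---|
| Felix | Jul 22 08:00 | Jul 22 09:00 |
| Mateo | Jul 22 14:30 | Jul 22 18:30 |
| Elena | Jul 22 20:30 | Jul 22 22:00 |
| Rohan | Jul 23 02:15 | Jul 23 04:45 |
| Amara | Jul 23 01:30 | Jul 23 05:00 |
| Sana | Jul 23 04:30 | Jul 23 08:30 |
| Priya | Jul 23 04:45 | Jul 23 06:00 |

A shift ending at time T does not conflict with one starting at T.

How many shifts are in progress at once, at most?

3

Sweep the timeline, counting +1 at each start and −1 at each end (ends before starts at a tie):
Jul 22 08:00 start Felix → 1
Jul 22 09:00 end Felix → 0
Jul 22 14:30 start Mateo → 1
Jul 22 18:30 end Mateo → 0
Jul 22 20:30 start Elena → 1
Jul 22 22:00 end Elena → 0
Jul 23 01:30 start Amara → 1
Jul 23 02:15 start Rohan → 2
Jul 23 04:30 start Sana → 3
Jul 23 04:45 end Rohan → 2
Jul 23 04:45 start Priya → 3
Jul 23 05:00 end Amara → 2
Jul 23 06:00 end Priya → 1
Jul 23 08:30 end Sana → 0
Peak is 3, at Jul 23 04:30 (Amara, Rohan, Sana).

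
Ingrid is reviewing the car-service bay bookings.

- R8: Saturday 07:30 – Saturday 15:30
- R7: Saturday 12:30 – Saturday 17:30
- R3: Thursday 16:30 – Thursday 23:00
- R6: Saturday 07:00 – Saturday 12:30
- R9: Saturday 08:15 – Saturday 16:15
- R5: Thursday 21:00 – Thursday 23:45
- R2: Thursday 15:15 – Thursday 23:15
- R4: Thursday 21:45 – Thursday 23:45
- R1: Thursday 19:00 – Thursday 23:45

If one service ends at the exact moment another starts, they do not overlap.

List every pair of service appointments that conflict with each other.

R1 & R2, R1 & R3, R1 & R4, R1 & R5, R2 & R3, R2 & R4, R2 & R5, R3 & R4, R3 & R5, R4 & R5, R6 & R8, R6 & R9, R7 & R8, R7 & R9, R8 & R9

Sorted by start: R2, R3, R1, R5, R4, R6, R8, R9, R7.
R3 starts before R2 ends → R2 and R3 overlap.
R1 starts before R2 ends → R2 and R1 overlap.
R5 starts before R2 ends → R2 and R5 overlap.
R4 starts before R2 ends → R2 and R4 overlap.
R6 starts after R2 ends — done with R2.
R1 starts before R3 ends → R3 and R1 overlap.
R5 starts before R3 ends → R3 and R5 overlap.
R4 starts before R3 ends → R3 and R4 overlap.
R6 starts after R3 ends — done with R3.
R5 starts before R1 ends → R1 and R5 overlap.
R4 starts before R1 ends → R1 and R4 overlap.
R6 starts after R1 ends — done with R1.
R4 starts before R5 ends → R5 and R4 overlap.
R6 starts after R5 ends — done with R5.
R6 starts after R4 ends — done with R4.
R8 starts before R6 ends → R6 and R8 overlap.
R9 starts before R6 ends → R6 and R9 overlap.
R7 starts exactly when R6 ends (back-to-back, no overlap).
R9 starts before R8 ends → R8 and R9 overlap.
R7 starts before R8 ends → R8 and R7 overlap.
R7 starts before R9 ends → R9 and R7 overlap.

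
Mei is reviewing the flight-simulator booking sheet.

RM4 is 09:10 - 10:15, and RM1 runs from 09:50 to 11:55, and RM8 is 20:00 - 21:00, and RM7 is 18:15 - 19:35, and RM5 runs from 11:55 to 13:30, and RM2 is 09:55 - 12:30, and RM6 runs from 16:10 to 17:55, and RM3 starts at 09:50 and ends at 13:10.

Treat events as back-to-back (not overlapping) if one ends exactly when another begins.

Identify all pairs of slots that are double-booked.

RM1 & RM2, RM1 & RM3, RM1 & RM4, RM2 & RM3, RM2 & RM4, RM2 & RM5, RM3 & RM4, RM3 & RM5

Sorted by start: RM4, RM1, RM3, RM2, RM5, RM6, RM7, RM8.
RM1 starts before RM4 ends → RM4 and RM1 overlap.
RM3 starts before RM4 ends → RM4 and RM3 overlap.
RM2 starts before RM4 ends → RM4 and RM2 overlap.
RM5 starts after RM4 ends — done with RM4.
RM3 starts before RM1 ends → RM1 and RM3 overlap.
RM2 starts before RM1 ends → RM1 and RM2 overlap.
RM5 starts exactly when RM1 ends (back-to-back, no overlap) — done with RM1.
RM2 starts before RM3 ends → RM3 and RM2 overlap.
RM5 starts before RM3 ends → RM3 and RM5 overlap.
RM6 starts after RM3 ends — done with RM3.
RM5 starts before RM2 ends → RM2 and RM5 overlap.
RM6 starts after RM2 ends — done with RM2.
RM6 starts after RM5 ends — done with RM5.
RM7 starts after RM6 ends — done with RM6.
RM8 starts after RM7 ends.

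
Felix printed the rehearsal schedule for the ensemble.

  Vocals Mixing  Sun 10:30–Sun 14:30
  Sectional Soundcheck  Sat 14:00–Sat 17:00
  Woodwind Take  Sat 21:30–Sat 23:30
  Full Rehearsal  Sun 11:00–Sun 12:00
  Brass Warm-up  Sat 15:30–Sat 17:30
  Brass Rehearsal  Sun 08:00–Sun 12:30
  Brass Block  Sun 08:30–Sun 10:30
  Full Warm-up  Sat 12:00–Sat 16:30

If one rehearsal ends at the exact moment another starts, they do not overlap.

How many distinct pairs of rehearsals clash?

7

Two intervals overlap when each starts before the other ends.
Sorted by start: Full Warm-up, Sectional Soundcheck, Brass Warm-up, Woodwind Take, Brass Rehearsal, Brass Block, Vocals Mixing, Full Rehearsal.
Sectional Soundcheck starts before Full Warm-up ends → Full Warm-up and Sectional Soundcheck overlap.
Brass Warm-up starts before Full Warm-up ends → Full Warm-up and Brass Warm-up overlap.
Woodwind Take starts after Full Warm-up ends, so Full Warm-up has no further overlaps.
Brass Warm-up starts before Sectional Soundcheck ends → Sectional Soundcheck and Brass Warm-up overlap.
Woodwind Take starts after Sectional Soundcheck ends, so Sectional Soundcheck has no further overlaps.
Woodwind Take starts after Brass Warm-up ends, so Brass Warm-up has no further overlaps.
Brass Rehearsal starts after Woodwind Take ends, so Woodwind Take has no further overlaps.
Brass Block starts before Brass Rehearsal ends → Brass Rehearsal and Brass Block overlap.
Vocals Mixing starts before Brass Rehearsal ends → Brass Rehearsal and Vocals Mixing overlap.
Full Rehearsal starts before Brass Rehearsal ends → Brass Rehearsal and Full Rehearsal overlap.
Vocals Mixing starts exactly when Brass Block ends (back-to-back, no overlap), so Brass Block has no further overlaps.
Full Rehearsal starts before Vocals Mixing ends → Vocals Mixing and Full Rehearsal overlap.
Overlapping pairs: Brass Block & Brass Rehearsal, Brass Rehearsal & Full Rehearsal, Brass Rehearsal & Vocals Mixing, Brass Warm-up & Full Warm-up, Brass Warm-up & Sectional Soundcheck, Full Rehearsal & Vocals Mixing, Full Warm-up & Sectional Soundcheck — 7 in total.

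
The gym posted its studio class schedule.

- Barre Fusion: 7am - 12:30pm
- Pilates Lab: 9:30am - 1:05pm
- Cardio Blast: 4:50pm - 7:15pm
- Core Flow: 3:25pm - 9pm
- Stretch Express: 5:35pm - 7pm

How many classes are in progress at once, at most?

3

Walk through starts and ends in time order (an end at T is processed before a start at T):
7am start Barre Fusion → 1
9:30am start Pilates Lab → 2
12:30pm end Barre Fusion → 1
1:05pm end Pilates Lab → 0
3:25pm start Core Flow → 1
4:50pm start Cardio Blast → 2
5:35pm start Stretch Express → 3
7pm end Stretch Express → 2
7:15pm end Cardio Blast → 1
9pm end Core Flow → 0
Peak is 3, at 5:35pm (Cardio Blast, Core Flow, Stretch Express).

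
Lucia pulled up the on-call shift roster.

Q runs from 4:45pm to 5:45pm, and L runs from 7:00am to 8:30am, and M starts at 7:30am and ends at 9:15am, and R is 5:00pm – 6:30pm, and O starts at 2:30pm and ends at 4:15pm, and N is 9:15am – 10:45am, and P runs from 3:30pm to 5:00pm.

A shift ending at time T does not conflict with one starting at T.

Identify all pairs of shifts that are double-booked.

L & M, O & P, P & Q, Q & R

Sorted by start: L, M, N, O, P, Q, R.
M starts before L ends → L and M overlap.
N starts after L ends, so nothing later overlaps L either.
N starts exactly when M ends (back-to-back, no overlap), so nothing later overlaps M either.
O starts after N ends, so nothing later overlaps N either.
P starts before O ends → O and P overlap.
Q starts after O ends, so nothing later overlaps O either.
Q starts before P ends → P and Q overlap.
R starts exactly when P ends (back-to-back, no overlap).
R starts before Q ends → Q and R overlap.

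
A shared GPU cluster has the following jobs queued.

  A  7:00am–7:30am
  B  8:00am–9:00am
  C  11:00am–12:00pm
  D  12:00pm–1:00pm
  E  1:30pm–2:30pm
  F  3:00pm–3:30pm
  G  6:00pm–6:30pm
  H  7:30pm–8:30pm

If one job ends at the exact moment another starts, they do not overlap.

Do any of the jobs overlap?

Sorted by start: A, B, C, D, E, F, G, H.
B starts after A ends; A is clear from here.
C starts after B ends; B is clear from here.
D starts exactly when C ends (back-to-back, no overlap); C is clear from here.
E starts after D ends; D is clear from here.
F starts after E ends; E is clear from here.
G starts after F ends; F is clear from here.
H starts after G ends.
Every pair is clear; the schedule has no overlaps.

No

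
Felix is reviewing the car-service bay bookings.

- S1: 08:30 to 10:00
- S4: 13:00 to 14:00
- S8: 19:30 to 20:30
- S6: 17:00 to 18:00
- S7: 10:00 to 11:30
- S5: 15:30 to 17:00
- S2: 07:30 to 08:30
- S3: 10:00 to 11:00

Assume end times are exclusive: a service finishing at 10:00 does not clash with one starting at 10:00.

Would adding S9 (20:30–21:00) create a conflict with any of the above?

No — it doesn't clash with anything

S2: ends 08:30 at or before S9 starts 20:30 → clear.
S1: ends 10:00 at or before S9 starts 20:30 → clear.
S3: ends 11:00 at or before S9 starts 20:30 → clear.
S7: ends 11:30 at or before S9 starts 20:30 → clear.
S4: ends 14:00 at or before S9 starts 20:30 → clear.
S5: ends 17:00 at or before S9 starts 20:30 → clear.
S6: ends 18:00 at or before S9 starts 20:30 → clear.
S8: ends 20:30 at or before S9 starts 20:30 → clear.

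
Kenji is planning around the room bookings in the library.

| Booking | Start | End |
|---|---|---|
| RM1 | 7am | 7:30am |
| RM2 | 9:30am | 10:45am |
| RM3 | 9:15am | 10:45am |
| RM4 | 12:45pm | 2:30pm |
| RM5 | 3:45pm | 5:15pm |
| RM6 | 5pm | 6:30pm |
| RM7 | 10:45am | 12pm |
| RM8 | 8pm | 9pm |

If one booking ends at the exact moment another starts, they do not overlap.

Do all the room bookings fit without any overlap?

Two intervals overlap when each starts before the other ends.
Sorted by start: RM1, RM3, RM2, RM7, RM4, RM5, RM6, RM8.
RM3 starts after RM1 ends; RM1 is clear from here.
RM2 starts before RM3 ends → RM3 and RM2 overlap.
That's a conflict, so the schedule is not conflict-free.

No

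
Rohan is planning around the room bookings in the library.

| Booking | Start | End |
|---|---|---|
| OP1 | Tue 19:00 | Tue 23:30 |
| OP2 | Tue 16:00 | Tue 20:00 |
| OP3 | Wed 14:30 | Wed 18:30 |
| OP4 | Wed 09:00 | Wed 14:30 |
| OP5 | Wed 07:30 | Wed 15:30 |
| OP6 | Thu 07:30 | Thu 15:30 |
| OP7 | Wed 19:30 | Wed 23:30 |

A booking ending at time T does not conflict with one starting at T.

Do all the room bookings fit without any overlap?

No

Sorted by start: OP2, OP1, OP5, OP4, OP3, OP7, OP6.
OP1 starts before OP2 ends → OP2 and OP1 overlap.
That's a conflict, so the schedule is not conflict-free.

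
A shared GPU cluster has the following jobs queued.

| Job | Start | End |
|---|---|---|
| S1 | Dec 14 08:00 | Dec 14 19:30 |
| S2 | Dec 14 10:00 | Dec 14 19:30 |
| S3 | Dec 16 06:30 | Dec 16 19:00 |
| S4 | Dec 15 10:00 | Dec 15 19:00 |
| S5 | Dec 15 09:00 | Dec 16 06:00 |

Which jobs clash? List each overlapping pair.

S1 & S2, S4 & S5

Two intervals overlap when each starts before the other ends.
Sorted by start: S1, S2, S5, S4, S3.
S2 starts before S1 ends → S1 and S2 overlap.
S5 starts after S1 ends; S1 is clear from here.
S5 starts after S2 ends; S2 is clear from here.
S4 starts before S5 ends → S5 and S4 overlap.
S3 starts after S5 ends.
S3 starts after S4 ends.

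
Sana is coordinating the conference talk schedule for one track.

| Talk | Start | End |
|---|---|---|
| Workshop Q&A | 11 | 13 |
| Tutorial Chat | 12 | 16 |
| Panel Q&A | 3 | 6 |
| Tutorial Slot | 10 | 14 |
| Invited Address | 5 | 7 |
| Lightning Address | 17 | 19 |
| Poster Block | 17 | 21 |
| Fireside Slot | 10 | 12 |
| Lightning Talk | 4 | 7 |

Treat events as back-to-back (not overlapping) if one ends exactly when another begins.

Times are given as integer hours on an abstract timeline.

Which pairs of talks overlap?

Fireside Slot & Tutorial Slot, Fireside Slot & Workshop Q&A, Invited Address & Lightning Talk, Invited Address & Panel Q&A, Lightning Address & Poster Block, Lightning Talk & Panel Q&A, Tutorial Chat & Tutorial Slot, Tutorial Chat & Workshop Q&A, Tutorial Slot & Workshop Q&A

Check each pair: they overlap iff neither finishes before the other starts.
Sorted by start: Panel Q&A, Lightning Talk, Invited Address, Fireside Slot, Tutorial Slot, Workshop Q&A, Tutorial Chat, Poster Block, Lightning Address.
Lightning Talk starts before Panel Q&A ends → Panel Q&A and Lightning Talk overlap.
Invited Address starts before Panel Q&A ends → Panel Q&A and Invited Address overlap.
Fireside Slot starts after Panel Q&A ends; Panel Q&A is clear from here.
Invited Address starts before Lightning Talk ends → Lightning Talk and Invited Address overlap.
Fireside Slot starts after Lightning Talk ends; Lightning Talk is clear from here.
Fireside Slot starts after Invited Address ends; Invited Address is clear from here.
Tutorial Slot starts before Fireside Slot ends → Fireside Slot and Tutorial Slot overlap.
Workshop Q&A starts before Fireside Slot ends → Fireside Slot and Workshop Q&A overlap.
Tutorial Chat starts exactly when Fireside Slot ends (back-to-back, no overlap); Fireside Slot is clear from here.
Workshop Q&A starts before Tutorial Slot ends → Tutorial Slot and Workshop Q&A overlap.
Tutorial Chat starts before Tutorial Slot ends → Tutorial Slot and Tutorial Chat overlap.
Poster Block starts after Tutorial Slot ends; Tutorial Slot is clear from here.
Tutorial Chat starts before Workshop Q&A ends → Workshop Q&A and Tutorial Chat overlap.
Poster Block starts after Workshop Q&A ends; Workshop Q&A is clear from here.
Poster Block starts after Tutorial Chat ends; Tutorial Chat is clear from here.
Lightning Address starts before Poster Block ends → Poster Block and Lightning Address overlap.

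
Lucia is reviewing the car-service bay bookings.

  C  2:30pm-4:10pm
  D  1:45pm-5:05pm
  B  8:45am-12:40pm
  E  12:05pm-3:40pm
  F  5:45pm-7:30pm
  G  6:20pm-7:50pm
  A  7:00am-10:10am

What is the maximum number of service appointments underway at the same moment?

Sort all start/end points and keep a running count:
7:00am start A → 1
8:45am start B → 2
10:10am end A → 1
12:05pm start E → 2
12:40pm end B → 1
1:45pm start D → 2
2:30pm start C → 3
3:40pm end E → 2
4:10pm end C → 1
5:05pm end D → 0
5:45pm start F → 1
6:20pm start G → 2
7:30pm end F → 1
7:50pm end G → 0
Peak is 3, at 2:30pm (C, D, E).

3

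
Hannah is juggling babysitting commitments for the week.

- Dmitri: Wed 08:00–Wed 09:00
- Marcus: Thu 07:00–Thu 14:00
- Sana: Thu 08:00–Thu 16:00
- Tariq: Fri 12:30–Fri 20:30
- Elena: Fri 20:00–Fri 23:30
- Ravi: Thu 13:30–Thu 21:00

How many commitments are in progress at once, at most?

3

Walk through starts and ends in time order (an end at T is processed before a start at T):
Wed 08:00 start Dmitri → 1
Wed 09:00 end Dmitri → 0
Thu 07:00 start Marcus → 1
Thu 08:00 start Sana → 2
Thu 13:30 start Ravi → 3
Thu 14:00 end Marcus → 2
Thu 16:00 end Sana → 1
Thu 21:00 end Ravi → 0
Fri 12:30 start Tariq → 1
Fri 20:00 start Elena → 2
Fri 20:30 end Tariq → 1
Fri 23:30 end Elena → 0
Peak is 3, at Thu 13:30 (Marcus, Ravi, Sana).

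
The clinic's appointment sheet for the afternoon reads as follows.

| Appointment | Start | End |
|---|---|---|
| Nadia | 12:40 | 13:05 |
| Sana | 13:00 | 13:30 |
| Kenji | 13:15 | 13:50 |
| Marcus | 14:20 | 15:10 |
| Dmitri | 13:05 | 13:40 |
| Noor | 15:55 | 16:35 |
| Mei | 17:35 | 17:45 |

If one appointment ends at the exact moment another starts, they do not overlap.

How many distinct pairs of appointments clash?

4

Sorted by start: Nadia, Sana, Dmitri, Kenji, Marcus, Noor, Mei.
Sana starts before Nadia ends → Nadia and Sana overlap.
Dmitri starts exactly when Nadia ends (back-to-back, no overlap); Nadia is clear from here.
Dmitri starts before Sana ends → Sana and Dmitri overlap.
Kenji starts before Sana ends → Sana and Kenji overlap.
Marcus starts after Sana ends; Sana is clear from here.
Kenji starts before Dmitri ends → Dmitri and Kenji overlap.
Marcus starts after Dmitri ends; Dmitri is clear from here.
Marcus starts after Kenji ends; Kenji is clear from here.
Noor starts after Marcus ends; Marcus is clear from here.
Mei starts after Noor ends.
Overlapping pairs: Dmitri & Kenji, Dmitri & Sana, Kenji & Sana, Nadia & Sana — 4 in total.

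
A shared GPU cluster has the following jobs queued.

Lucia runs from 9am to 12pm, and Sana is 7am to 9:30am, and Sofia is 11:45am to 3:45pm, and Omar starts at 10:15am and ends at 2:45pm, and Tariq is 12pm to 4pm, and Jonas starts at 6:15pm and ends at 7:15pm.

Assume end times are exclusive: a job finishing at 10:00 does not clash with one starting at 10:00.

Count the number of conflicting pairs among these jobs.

6

Two intervals overlap when each starts before the other ends.
Sorted by start: Sana, Lucia, Omar, Sofia, Tariq, Jonas.
Lucia starts before Sana ends → Sana and Lucia overlap.
Omar starts after Sana ends, so nothing later overlaps Sana either.
Omar starts before Lucia ends → Lucia and Omar overlap.
Sofia starts before Lucia ends → Lucia and Sofia overlap.
Tariq starts exactly when Lucia ends (back-to-back, no overlap), so nothing later overlaps Lucia either.
Sofia starts before Omar ends → Omar and Sofia overlap.
Tariq starts before Omar ends → Omar and Tariq overlap.
Jonas starts after Omar ends.
Tariq starts before Sofia ends → Sofia and Tariq overlap.
Jonas starts after Sofia ends.
Jonas starts after Tariq ends.
Overlapping pairs: Lucia & Omar, Lucia & Sana, Lucia & Sofia, Omar & Sofia, Omar & Tariq, Sofia & Tariq — 6 in total.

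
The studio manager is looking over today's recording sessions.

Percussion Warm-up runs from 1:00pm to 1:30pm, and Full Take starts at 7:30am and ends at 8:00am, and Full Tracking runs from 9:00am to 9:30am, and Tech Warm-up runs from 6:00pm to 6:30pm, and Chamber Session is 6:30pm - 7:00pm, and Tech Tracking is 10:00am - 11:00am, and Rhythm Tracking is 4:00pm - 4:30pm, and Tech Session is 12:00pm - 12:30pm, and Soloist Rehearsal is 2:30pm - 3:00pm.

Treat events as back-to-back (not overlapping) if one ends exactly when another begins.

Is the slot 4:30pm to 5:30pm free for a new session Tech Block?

Yes — the slot is free

Full Take: ends 8:00am at or before Tech Block starts 4:30pm → clear.
Full Tracking: ends 9:30am at or before Tech Block starts 4:30pm → clear.
Tech Tracking: ends 11:00am at or before Tech Block starts 4:30pm → clear.
Tech Session: ends 12:30pm at or before Tech Block starts 4:30pm → clear.
Percussion Warm-up: ends 1:30pm at or before Tech Block starts 4:30pm → clear.
Soloist Rehearsal: ends 3:00pm at or before Tech Block starts 4:30pm → clear.
Rhythm Tracking: ends 4:30pm at or before Tech Block starts 4:30pm → clear.
Tech Warm-up: starts 6:00pm at or after Tech Block ends 5:30pm → clear.
Chamber Session: starts 6:30pm at or after Tech Block ends 5:30pm → clear.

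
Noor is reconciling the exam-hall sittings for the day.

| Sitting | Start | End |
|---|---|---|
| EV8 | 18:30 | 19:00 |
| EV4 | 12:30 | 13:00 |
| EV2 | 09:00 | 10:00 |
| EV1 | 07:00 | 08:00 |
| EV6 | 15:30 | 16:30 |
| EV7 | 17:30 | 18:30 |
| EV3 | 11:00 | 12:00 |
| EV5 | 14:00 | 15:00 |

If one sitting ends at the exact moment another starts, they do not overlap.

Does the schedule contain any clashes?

No

Two intervals overlap when each starts before the other ends.
Sorted by start: EV1, EV2, EV3, EV4, EV5, EV6, EV7, EV8.
EV2 starts after EV1 ends — done with EV1.
EV3 starts after EV2 ends — done with EV2.
EV4 starts after EV3 ends — done with EV3.
EV5 starts after EV4 ends — done with EV4.
EV6 starts after EV5 ends — done with EV5.
EV7 starts after EV6 ends — done with EV6.
EV8 starts exactly when EV7 ends (back-to-back, no overlap).
Every pair is clear; the schedule has no overlaps.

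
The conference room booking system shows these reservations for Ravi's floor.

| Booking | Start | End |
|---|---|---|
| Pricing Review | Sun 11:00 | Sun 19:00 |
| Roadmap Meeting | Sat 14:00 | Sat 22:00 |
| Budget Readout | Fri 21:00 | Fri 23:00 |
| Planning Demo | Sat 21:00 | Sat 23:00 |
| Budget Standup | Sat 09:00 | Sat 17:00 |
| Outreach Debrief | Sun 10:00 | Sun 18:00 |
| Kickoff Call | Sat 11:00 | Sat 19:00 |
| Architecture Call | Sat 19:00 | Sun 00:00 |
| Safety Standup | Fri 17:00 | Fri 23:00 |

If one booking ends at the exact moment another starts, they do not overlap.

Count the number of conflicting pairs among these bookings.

Sorted by start: Safety Standup, Budget Readout, Budget Standup, Kickoff Call, Roadmap Meeting, Architecture Call, Planning Demo, Outreach Debrief, Pricing Review.
Budget Readout starts before Safety Standup ends → Safety Standup and Budget Readout overlap.
Budget Standup starts after Safety Standup ends — done with Safety Standup.
Budget Standup starts after Budget Readout ends — done with Budget Readout.
Kickoff Call starts before Budget Standup ends → Budget Standup and Kickoff Call overlap.
Roadmap Meeting starts before Budget Standup ends → Budget Standup and Roadmap Meeting overlap.
Architecture Call starts after Budget Standup ends — done with Budget Standup.
Roadmap Meeting starts before Kickoff Call ends → Kickoff Call and Roadmap Meeting overlap.
Architecture Call starts exactly when Kickoff Call ends (back-to-back, no overlap) — done with Kickoff Call.
Architecture Call starts before Roadmap Meeting ends → Roadmap Meeting and Architecture Call overlap.
Planning Demo starts before Roadmap Meeting ends → Roadmap Meeting and Planning Demo overlap.
Outreach Debrief starts after Roadmap Meeting ends — done with Roadmap Meeting.
Planning Demo starts before Architecture Call ends → Architecture Call and Planning Demo overlap.
Outreach Debrief starts after Architecture Call ends — done with Architecture Call.
Outreach Debrief starts after Planning Demo ends — done with Planning Demo.
Pricing Review starts before Outreach Debrief ends → Outreach Debrief and Pricing Review overlap.
Overlapping pairs: Architecture Call & Planning Demo, Architecture Call & Roadmap Meeting, Budget Readout & Safety Standup, Budget Standup & Kickoff Call, Budget Standup & Roadmap Meeting, Kickoff Call & Roadmap Meeting, Outreach Debrief & Pricing Review, Planning Demo & Roadmap Meeting — 8 in total.

8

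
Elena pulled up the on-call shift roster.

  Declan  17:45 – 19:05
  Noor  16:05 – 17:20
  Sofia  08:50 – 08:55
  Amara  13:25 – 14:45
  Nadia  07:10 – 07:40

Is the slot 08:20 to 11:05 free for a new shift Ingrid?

No — it overlaps Sofia

Nadia: ends 07:40 at or before Ingrid starts 08:20 → clear.
Sofia: starts 08:50 before Ingrid ends 11:05, and ends 08:55 after Ingrid starts 08:20 → overlap.
Amara: starts 13:25 at or after Ingrid ends 11:05 → clear.
Noor: starts 16:05 at or after Ingrid ends 11:05 → clear.
Declan: starts 17:45 at or after Ingrid ends 11:05 → clear.
Ingrid overlaps Sofia.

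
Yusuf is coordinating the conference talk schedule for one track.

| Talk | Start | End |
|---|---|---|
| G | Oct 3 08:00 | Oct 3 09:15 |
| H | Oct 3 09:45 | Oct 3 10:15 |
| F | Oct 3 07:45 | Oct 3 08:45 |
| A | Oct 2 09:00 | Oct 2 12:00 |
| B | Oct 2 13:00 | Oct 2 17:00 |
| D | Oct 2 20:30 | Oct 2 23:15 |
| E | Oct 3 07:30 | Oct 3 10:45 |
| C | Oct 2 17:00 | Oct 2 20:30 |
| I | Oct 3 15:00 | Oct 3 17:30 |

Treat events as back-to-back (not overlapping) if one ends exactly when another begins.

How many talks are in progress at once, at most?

Sweep the timeline, counting +1 at each start and −1 at each end (ends before starts at a tie):
Oct 2 09:00 start A → 1
Oct 2 12:00 end A → 0
Oct 2 13:00 start B → 1
Oct 2 17:00 end B → 0
Oct 2 17:00 start C → 1
Oct 2 20:30 end C → 0
Oct 2 20:30 start D → 1
Oct 2 23:15 end D → 0
Oct 3 07:30 start E → 1
Oct 3 07:45 start F → 2
Oct 3 08:00 start G → 3
Oct 3 08:45 end F → 2
Oct 3 09:15 end G → 1
Oct 3 09:45 start H → 2
Oct 3 10:15 end H → 1
Oct 3 10:45 end E → 0
Oct 3 15:00 start I → 1
Oct 3 17:30 end I → 0
Peak is 3, at Oct 3 08:00 (E, F, G).

3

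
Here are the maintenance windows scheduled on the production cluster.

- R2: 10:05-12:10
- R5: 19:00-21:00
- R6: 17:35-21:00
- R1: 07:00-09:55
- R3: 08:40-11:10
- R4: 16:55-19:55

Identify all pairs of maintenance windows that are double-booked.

R1 & R3, R2 & R3, R4 & R5, R4 & R6, R5 & R6

Two intervals overlap when each starts before the other ends.
Sorted by start: R1, R3, R2, R4, R6, R5.
R3 starts before R1 ends → R1 and R3 overlap.
R2 starts after R1 ends — done with R1.
R2 starts before R3 ends → R3 and R2 overlap.
R4 starts after R3 ends — done with R3.
R4 starts after R2 ends — done with R2.
R6 starts before R4 ends → R4 and R6 overlap.
R5 starts before R4 ends → R4 and R5 overlap.
R5 starts before R6 ends → R6 and R5 overlap.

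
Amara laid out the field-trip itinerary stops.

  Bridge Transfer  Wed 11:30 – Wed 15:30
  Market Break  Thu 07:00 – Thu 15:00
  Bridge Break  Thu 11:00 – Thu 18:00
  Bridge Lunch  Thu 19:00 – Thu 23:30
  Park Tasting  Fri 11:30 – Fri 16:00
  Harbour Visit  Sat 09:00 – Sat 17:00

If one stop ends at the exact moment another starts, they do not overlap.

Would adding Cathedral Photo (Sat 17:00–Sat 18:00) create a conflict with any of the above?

No — it doesn't clash with anything

Bridge Transfer: ends Wed 15:30 at or before Cathedral Photo starts Sat 17:00 → clear.
Market Break: ends Thu 15:00 at or before Cathedral Photo starts Sat 17:00 → clear.
Bridge Break: ends Thu 18:00 at or before Cathedral Photo starts Sat 17:00 → clear.
Bridge Lunch: ends Thu 23:30 at or before Cathedral Photo starts Sat 17:00 → clear.
Park Tasting: ends Fri 16:00 at or before Cathedral Photo starts Sat 17:00 → clear.
Harbour Visit: ends Sat 17:00 at or before Cathedral Photo starts Sat 17:00 → clear.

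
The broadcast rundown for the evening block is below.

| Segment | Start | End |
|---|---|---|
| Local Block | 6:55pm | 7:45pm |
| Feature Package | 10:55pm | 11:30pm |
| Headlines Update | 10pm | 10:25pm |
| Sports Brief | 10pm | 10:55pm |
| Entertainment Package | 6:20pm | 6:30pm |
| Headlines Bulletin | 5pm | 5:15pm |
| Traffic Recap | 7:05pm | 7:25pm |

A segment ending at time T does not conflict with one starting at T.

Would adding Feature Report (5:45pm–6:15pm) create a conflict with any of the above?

Headlines Bulletin: ends 5:15pm at or before Feature Report starts 5:45pm → clear.
Entertainment Package: starts 6:20pm at or after Feature Report ends 6:15pm → clear.
Local Block: starts 6:55pm at or after Feature Report ends 6:15pm → clear.
Traffic Recap: starts 7:05pm at or after Feature Report ends 6:15pm → clear.
Sports Brief: starts 10pm at or after Feature Report ends 6:15pm → clear.
Headlines Update: starts 10pm at or after Feature Report ends 6:15pm → clear.
Feature Package: starts 10:55pm at or after Feature Report ends 6:15pm → clear.

No — it doesn't clash with anything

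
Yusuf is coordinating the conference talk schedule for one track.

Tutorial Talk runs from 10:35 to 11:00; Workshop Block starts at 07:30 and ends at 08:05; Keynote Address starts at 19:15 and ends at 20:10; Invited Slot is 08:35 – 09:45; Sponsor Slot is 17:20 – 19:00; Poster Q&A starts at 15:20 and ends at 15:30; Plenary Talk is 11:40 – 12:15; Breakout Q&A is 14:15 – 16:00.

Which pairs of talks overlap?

Breakout Q&A & Poster Q&A

Sorted by start: Workshop Block, Invited Slot, Tutorial Talk, Plenary Talk, Breakout Q&A, Poster Q&A, Sponsor Slot, Keynote Address.
Invited Slot starts after Workshop Block ends, so Workshop Block has no further overlaps.
Tutorial Talk starts after Invited Slot ends, so Invited Slot has no further overlaps.
Plenary Talk starts after Tutorial Talk ends, so Tutorial Talk has no further overlaps.
Breakout Q&A starts after Plenary Talk ends, so Plenary Talk has no further overlaps.
Poster Q&A starts before Breakout Q&A ends → Breakout Q&A and Poster Q&A overlap.
Sponsor Slot starts after Breakout Q&A ends, so Breakout Q&A has no further overlaps.
Sponsor Slot starts after Poster Q&A ends, so Poster Q&A has no further overlaps.
Keynote Address starts after Sponsor Slot ends.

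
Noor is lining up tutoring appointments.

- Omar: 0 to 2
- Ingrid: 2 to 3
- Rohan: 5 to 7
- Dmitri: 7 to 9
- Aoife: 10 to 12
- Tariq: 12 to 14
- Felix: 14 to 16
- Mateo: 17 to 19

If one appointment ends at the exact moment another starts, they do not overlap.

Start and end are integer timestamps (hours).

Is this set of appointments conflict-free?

Yes

Sorted by start: Omar, Ingrid, Rohan, Dmitri, Aoife, Tariq, Felix, Mateo.
Ingrid starts exactly when Omar ends (back-to-back, no overlap), so Omar has no further overlaps.
Rohan starts after Ingrid ends, so Ingrid has no further overlaps.
Dmitri starts exactly when Rohan ends (back-to-back, no overlap), so Rohan has no further overlaps.
Aoife starts after Dmitri ends, so Dmitri has no further overlaps.
Tariq starts exactly when Aoife ends (back-to-back, no overlap), so Aoife has no further overlaps.
Felix starts exactly when Tariq ends (back-to-back, no overlap), so Tariq has no further overlaps.
Mateo starts after Felix ends.
Every pair is clear; the schedule has no overlaps.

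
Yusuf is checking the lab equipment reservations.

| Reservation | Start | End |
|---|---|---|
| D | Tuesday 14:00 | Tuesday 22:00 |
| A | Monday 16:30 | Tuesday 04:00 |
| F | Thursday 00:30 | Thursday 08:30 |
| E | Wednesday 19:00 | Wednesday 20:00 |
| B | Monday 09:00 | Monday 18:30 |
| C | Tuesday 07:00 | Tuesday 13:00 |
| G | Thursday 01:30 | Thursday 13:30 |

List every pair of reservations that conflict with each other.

A & B, F & G

Sorted by start: B, A, C, D, E, F, G.
A starts before B ends → B and A overlap.
C starts after B ends; B is clear from here.
C starts after A ends; A is clear from here.
D starts after C ends; C is clear from here.
E starts after D ends; D is clear from here.
F starts after E ends; E is clear from here.
G starts before F ends → F and G overlap.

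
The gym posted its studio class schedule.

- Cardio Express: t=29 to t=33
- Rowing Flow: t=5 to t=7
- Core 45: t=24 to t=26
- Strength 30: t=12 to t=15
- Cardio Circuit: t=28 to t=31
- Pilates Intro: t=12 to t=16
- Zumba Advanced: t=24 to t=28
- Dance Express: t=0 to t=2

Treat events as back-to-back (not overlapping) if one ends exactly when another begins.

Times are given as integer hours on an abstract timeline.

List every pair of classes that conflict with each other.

Sorted by start: Dance Express, Rowing Flow, Strength 30, Pilates Intro, Core 45, Zumba Advanced, Cardio Circuit, Cardio Express.
Rowing Flow starts after Dance Express ends, so Dance Express has no further overlaps.
Strength 30 starts after Rowing Flow ends, so Rowing Flow has no further overlaps.
Pilates Intro starts before Strength 30 ends → Strength 30 and Pilates Intro overlap.
Core 45 starts after Strength 30 ends, so Strength 30 has no further overlaps.
Core 45 starts after Pilates Intro ends, so Pilates Intro has no further overlaps.
Zumba Advanced starts before Core 45 ends → Core 45 and Zumba Advanced overlap.
Cardio Circuit starts after Core 45 ends, so Core 45 has no further overlaps.
Cardio Circuit starts exactly when Zumba Advanced ends (back-to-back, no overlap), so Zumba Advanced has no further overlaps.
Cardio Express starts before Cardio Circuit ends → Cardio Circuit and Cardio Express overlap.

Cardio Circuit & Cardio Express, Core 45 & Zumba Advanced, Pilates Intro & Strength 30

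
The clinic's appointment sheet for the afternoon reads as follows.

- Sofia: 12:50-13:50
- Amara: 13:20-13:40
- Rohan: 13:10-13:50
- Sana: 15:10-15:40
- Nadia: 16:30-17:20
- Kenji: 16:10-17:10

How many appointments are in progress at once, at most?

Walk through starts and ends in time order (an end at T is processed before a start at T):
12:50 start Sofia → 1
13:10 start Rohan → 2
13:20 start Amara → 3
13:40 end Amara → 2
13:50 end Rohan → 1
13:50 end Sofia → 0
15:10 start Sana → 1
15:40 end Sana → 0
16:10 start Kenji → 1
16:30 start Nadia → 2
17:10 end Kenji → 1
17:20 end Nadia → 0
Peak is 3, at 13:20 (Amara, Rohan, Sofia).

3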